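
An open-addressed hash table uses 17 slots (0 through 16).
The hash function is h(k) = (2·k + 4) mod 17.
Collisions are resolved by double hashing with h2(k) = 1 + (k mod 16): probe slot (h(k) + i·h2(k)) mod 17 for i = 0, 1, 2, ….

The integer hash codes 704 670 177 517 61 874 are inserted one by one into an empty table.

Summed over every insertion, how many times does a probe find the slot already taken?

Insert 704: h=1, slot 1 empty => index 1.
Insert 670: h=1, h2=15, slot 1 occupied => index 16.
Insert 177: h=1, h2=2, slot 1 occupied => index 3.
Insert 517: h=1, h2=6, slot 1 occupied => index 7.
Insert 61: h=7, h2=14, slot 7 occupied => index 4.
Insert 874: h=1, h2=11, slot 1 occupied => index 12.
Table: [∅, 704, ∅, 177, 61, ∅, ∅, 517, ∅, ∅, ∅, ∅, 874, ∅, ∅, ∅, 670]

5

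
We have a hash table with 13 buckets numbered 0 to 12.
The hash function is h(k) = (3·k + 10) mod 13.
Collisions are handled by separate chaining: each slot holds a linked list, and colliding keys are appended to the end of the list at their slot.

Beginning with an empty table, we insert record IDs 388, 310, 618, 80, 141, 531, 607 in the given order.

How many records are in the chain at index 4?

4

388 -> bucket 4
310 -> bucket 4 (collision)
618 -> bucket 5
80 -> bucket 3
141 -> bucket 4 (collision)
531 -> bucket 4 (collision)
607 -> bucket 11
Final buckets:
0: ∅
1: ∅
2: ∅
3: 80
4: 388 -> 310 -> 141 -> 531
5: 618
6: ∅
7: ∅
8: ∅
9: ∅
10: ∅
11: 607
12: ∅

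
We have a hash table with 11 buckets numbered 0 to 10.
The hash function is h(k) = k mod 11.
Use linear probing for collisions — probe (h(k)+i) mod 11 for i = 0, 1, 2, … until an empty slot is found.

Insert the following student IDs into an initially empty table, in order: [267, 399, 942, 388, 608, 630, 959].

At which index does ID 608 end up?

6

267: h=3 => slot 3
399: h=3, probe 3,4 => slot 4
942: h=7 => slot 7
388: h=3, probe 3,4,5 => slot 5
608: h=3, probe 3,4,5,6 => slot 6
630: h=3, probe 3,4,5,6,7,8 => slot 8
959: h=2 => slot 2
Table: [_, _, 959, 267, 399, 388, 608, 942, 630, _, _]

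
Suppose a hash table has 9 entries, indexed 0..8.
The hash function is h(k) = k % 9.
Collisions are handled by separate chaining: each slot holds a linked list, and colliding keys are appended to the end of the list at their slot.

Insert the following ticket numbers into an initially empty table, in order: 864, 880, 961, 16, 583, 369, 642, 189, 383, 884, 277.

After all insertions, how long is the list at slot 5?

864 -> bucket 0
880 -> bucket 7
961 -> bucket 7 (collision)
16 -> bucket 7 (collision)
583 -> bucket 7 (collision)
369 -> bucket 0 (collision)
642 -> bucket 3
189 -> bucket 0 (collision)
383 -> bucket 5
884 -> bucket 2
277 -> bucket 7 (collision)
Final buckets:
0: 864 -> 369 -> 189
1: _
2: 884
3: 642
4: _
5: 383
6: _
7: 880 -> 961 -> 16 -> 583 -> 277
8: _

1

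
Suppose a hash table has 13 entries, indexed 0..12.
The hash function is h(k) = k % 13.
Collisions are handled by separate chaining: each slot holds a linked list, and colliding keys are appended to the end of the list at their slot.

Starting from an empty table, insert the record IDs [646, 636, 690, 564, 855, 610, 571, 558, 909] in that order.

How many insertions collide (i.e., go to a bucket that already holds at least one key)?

646 -> bucket 9
636 -> bucket 12
690 -> bucket 1
564 -> bucket 5
855 -> bucket 10
610 -> bucket 12 (collision)
571 -> bucket 12 (collision)
558 -> bucket 12 (collision)
909 -> bucket 12 (collision)
Final buckets:
0: ∅
1: 690
2: ∅
3: ∅
4: ∅
5: 564
6: ∅
7: ∅
8: ∅
9: 646
10: 855
11: ∅
12: 636 -> 610 -> 571 -> 558 -> 909

4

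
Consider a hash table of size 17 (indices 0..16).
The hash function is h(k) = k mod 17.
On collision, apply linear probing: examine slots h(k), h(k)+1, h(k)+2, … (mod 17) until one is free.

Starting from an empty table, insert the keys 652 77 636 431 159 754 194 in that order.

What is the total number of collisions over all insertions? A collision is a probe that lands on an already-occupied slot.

16

652: h=6 -> slot 6
77: h=9 -> slot 9
636: h=7 -> slot 7
431: h=6, probe 6,7,8 -> slot 8
159: h=6, probe 6,7,8,9,10 -> slot 10
754: h=6, probe 6,7,8,9,10,11 -> slot 11
194: h=7, probe 7,8,9,10,11,12 -> slot 12
Table: [∅, ∅, ∅, ∅, ∅, ∅, 652, 636, 431, 77, 159, 754, 194, ∅, ∅, ∅, ∅]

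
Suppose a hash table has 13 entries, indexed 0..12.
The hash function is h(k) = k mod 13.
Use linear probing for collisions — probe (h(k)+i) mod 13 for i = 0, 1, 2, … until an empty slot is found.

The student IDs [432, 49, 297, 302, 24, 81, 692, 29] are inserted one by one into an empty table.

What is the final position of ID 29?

Insert 432: h=3, slot 3 empty → index 3.
Insert 49: h=10, slot 10 empty → index 10.
Insert 297: h=11, slot 11 empty → index 11.
Insert 302: h=3, slot 3 occupied → index 4.
Insert 24: h=11, slot 11 occupied → index 12.
Insert 81: h=3, slots 3,4 occupied → index 5.
Insert 692: h=3, slots 3,4,5 occupied → index 6.
Insert 29: h=3, slots 3,4,5,6 occupied → index 7.
Table: [-, -, -, 432, 302, 81, 692, 29, -, -, 49, 297, 24]

7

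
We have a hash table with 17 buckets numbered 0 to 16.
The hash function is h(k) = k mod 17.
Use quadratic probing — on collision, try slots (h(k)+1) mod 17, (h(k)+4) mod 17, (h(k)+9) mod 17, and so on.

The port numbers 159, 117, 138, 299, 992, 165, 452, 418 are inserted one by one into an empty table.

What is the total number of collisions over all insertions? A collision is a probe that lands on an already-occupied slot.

4

159 hashes to 6; slot 6 is free -> place at 6.
117 hashes to 15; slot 15 is free -> place at 15.
138 hashes to 2; slot 2 is free -> place at 2.
299 hashes to 10; slot 10 is free -> place at 10.
992 hashes to 6; 6 taken -> place at 7.
165 hashes to 12; slot 12 is free -> place at 12.
452 hashes to 10; 10 taken -> place at 11.
418 hashes to 10; 10,11 taken -> place at 14.
Table: [_, _, 138, _, _, _, 159, 992, _, _, 299, 452, 165, _, 418, 117, _]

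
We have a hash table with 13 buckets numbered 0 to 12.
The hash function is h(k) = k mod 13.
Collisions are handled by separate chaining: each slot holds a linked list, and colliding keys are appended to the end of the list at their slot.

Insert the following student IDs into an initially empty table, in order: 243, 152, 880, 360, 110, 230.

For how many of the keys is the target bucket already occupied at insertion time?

4

Insert 243: h=9, bucket 9 empty -> new chain.
Insert 152: h=9, bucket 9 nonempty -> append to chain.
Insert 880: h=9, bucket 9 nonempty -> append to chain.
Insert 360: h=9, bucket 9 nonempty -> append to chain.
Insert 110: h=6, bucket 6 empty -> new chain.
Insert 230: h=9, bucket 9 nonempty -> append to chain.
Final buckets:
0: ∅
1: ∅
2: ∅
3: ∅
4: ∅
5: ∅
6: 110
7: ∅
8: ∅
9: 243 -> 152 -> 880 -> 360 -> 230
10: ∅
11: ∅
12: ∅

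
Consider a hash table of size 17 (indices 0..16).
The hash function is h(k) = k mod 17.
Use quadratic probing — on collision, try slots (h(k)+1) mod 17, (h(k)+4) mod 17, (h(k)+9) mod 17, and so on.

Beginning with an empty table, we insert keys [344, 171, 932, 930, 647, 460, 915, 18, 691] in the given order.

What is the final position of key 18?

Insert 344: h=4, slot 4 empty → index 4.
Insert 171: h=1, slot 1 empty → index 1.
Insert 932: h=14, slot 14 empty → index 14.
Insert 930: h=12, slot 12 empty → index 12.
Insert 647: h=1, slot 1 occupied → index 2.
Insert 460: h=1, slots 1,2 occupied → index 5.
Insert 915: h=14, slot 14 occupied → index 15.
Insert 18: h=1, slots 1,2,5 occupied → index 10.
Insert 691: h=11, slot 11 empty → index 11.
Table: [_, 171, 647, _, 344, 460, _, _, _, _, 18, 691, 930, _, 932, 915, _]

10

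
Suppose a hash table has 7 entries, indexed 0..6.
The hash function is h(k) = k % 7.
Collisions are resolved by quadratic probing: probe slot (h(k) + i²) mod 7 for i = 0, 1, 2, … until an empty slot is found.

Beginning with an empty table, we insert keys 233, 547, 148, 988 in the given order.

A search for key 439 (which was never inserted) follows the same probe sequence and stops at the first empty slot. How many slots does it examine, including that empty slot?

2

Insert 233: h=2, slot 2 empty => index 2.
Insert 547: h=1, slot 1 empty => index 1.
Insert 148: h=1, slots 1,2 occupied => index 5.
Insert 988: h=1, slots 1,2,5 occupied => index 3.
Table: [-, 547, 233, 988, -, 148, -]
Lookup 439: h=5, probe 5,6 → slot 6 empty, not found.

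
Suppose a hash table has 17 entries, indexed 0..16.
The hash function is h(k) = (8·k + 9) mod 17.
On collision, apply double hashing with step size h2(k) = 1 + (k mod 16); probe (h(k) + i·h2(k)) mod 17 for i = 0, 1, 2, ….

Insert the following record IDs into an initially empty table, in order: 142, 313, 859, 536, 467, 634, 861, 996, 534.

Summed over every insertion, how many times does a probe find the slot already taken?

4

142: h=6 => slot 6
313: h=14 => slot 14
859: h=13 => slot 13
536: h=13, h2=9, probe 13,5 => slot 5
467: h=5, h2=4, probe 5,9 => slot 9
634: h=15 => slot 15
861: h=12 => slot 12
996: h=4 => slot 4
534: h=14, h2=7, probe 14,4,11 => slot 11
Table: [∅, ∅, ∅, ∅, 996, 536, 142, ∅, ∅, 467, ∅, 534, 861, 859, 313, 634, ∅]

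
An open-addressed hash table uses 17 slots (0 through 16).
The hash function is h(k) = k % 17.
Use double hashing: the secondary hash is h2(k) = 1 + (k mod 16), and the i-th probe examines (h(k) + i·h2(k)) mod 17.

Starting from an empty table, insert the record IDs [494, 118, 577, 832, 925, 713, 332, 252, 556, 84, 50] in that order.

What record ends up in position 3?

Insert 494: h=1, slot 1 empty → index 1.
Insert 118: h=16, slot 16 empty → index 16.
Insert 577: h=16, h2=2, slots 16,1 occupied → index 3.
Insert 832: h=16, h2=1, slot 16 occupied → index 0.
Insert 925: h=7, slot 7 empty → index 7.
Insert 713: h=16, h2=10, slot 16 occupied → index 9.
Insert 332: h=9, h2=13, slot 9 occupied → index 5.
Insert 252: h=14, slot 14 empty → index 14.
Insert 556: h=12, slot 12 empty → index 12.
Insert 84: h=16, h2=5, slot 16 occupied → index 4.
Insert 50: h=16, h2=3, slot 16 occupied → index 2.
Table: [832, 494, 50, 577, 84, 332, —, 925, —, 713, —, —, 556, —, 252, —, 118]

577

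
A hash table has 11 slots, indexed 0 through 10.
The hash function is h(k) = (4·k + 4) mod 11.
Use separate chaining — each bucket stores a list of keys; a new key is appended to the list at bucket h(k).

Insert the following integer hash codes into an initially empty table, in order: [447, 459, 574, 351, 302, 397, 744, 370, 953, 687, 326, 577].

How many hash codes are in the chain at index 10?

5

447 → bucket 10
459 → bucket 3
574 → bucket 1
351 → bucket 0
302 → bucket 2
397 → bucket 8
744 → bucket 10 (collision)
370 → bucket 10 (collision)
953 → bucket 10 (collision)
687 → bucket 2 (collision)
326 → bucket 10 (collision)
577 → bucket 2 (collision)
Final buckets:
0: 351
1: 574
2: 302 -> 687 -> 577
3: 459
4: _
5: _
6: _
7: _
8: 397
9: _
10: 447 -> 744 -> 370 -> 953 -> 326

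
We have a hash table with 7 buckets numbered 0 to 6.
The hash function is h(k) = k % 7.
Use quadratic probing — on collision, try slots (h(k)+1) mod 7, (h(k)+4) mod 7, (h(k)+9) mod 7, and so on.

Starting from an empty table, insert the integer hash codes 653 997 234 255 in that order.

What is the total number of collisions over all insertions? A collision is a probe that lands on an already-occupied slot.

3

Insert 653: h=2, slot 2 empty -> index 2.
Insert 997: h=3, slot 3 empty -> index 3.
Insert 234: h=3, slot 3 occupied -> index 4.
Insert 255: h=3, slots 3,4 occupied -> index 0.
Table: [255, ., 653, 997, 234, ., .]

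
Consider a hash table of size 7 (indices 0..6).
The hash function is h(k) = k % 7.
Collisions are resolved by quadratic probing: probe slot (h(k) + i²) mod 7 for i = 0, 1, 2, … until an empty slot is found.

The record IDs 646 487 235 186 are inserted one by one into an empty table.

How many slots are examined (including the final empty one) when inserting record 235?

2

646: h=2 -> slot 2
487: h=4 -> slot 4
235: h=4, probe 4,5 -> slot 5
186: h=4, probe 4,5,1 -> slot 1
Table: [—, 186, 646, —, 487, 235, —]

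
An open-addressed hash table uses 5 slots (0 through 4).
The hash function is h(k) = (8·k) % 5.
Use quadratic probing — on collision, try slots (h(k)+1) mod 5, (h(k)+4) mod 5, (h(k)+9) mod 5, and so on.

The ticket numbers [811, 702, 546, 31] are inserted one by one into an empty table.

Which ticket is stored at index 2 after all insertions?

31

811: h=3 → slot 3
702: h=1 → slot 1
546: h=3, probe 3,4 → slot 4
31: h=3, probe 3,4,2 → slot 2
Table: [—, 702, 31, 811, 546]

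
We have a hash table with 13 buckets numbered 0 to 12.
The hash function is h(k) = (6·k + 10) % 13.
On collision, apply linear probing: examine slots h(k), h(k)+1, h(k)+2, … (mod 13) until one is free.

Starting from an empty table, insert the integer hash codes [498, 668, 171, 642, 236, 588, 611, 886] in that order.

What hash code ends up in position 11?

498 hashes to 8; slot 8 is free -> place at 8.
668 hashes to 1; slot 1 is free -> place at 1.
171 hashes to 9; slot 9 is free -> place at 9.
642 hashes to 1; 1 taken -> place at 2.
236 hashes to 9; 9 taken -> place at 10.
588 hashes to 2; 2 taken -> place at 3.
611 hashes to 10; 10 taken -> place at 11.
886 hashes to 9; 9,10,11 taken -> place at 12.
Table: [., 668, 642, 588, ., ., ., ., 498, 171, 236, 611, 886]

611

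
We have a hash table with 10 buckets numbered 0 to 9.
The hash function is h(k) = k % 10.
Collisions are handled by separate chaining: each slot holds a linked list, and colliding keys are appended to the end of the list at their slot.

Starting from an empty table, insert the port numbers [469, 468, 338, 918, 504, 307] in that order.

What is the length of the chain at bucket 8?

3

Insert 469: h=9, bucket 9 empty → new chain.
Insert 468: h=8, bucket 8 empty → new chain.
Insert 338: h=8, bucket 8 nonempty → append to chain.
Insert 918: h=8, bucket 8 nonempty → append to chain.
Insert 504: h=4, bucket 4 empty → new chain.
Insert 307: h=7, bucket 7 empty → new chain.
Final buckets:
0: .
1: .
2: .
3: .
4: 504
5: .
6: .
7: 307
8: 468 -> 338 -> 918
9: 469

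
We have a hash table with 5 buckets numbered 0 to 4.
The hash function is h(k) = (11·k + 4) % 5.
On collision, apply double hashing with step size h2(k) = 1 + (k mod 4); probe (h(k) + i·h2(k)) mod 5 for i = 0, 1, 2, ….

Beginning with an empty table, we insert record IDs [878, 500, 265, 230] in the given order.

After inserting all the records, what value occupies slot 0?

230

878 hashes to 2; slot 2 is free -> place at 2.
500 hashes to 4; slot 4 is free -> place at 4.
265 hashes to 4, h2=2; 4 taken -> place at 1.
230 hashes to 4, h2=3; 4,2 taken -> place at 0.
Table: [230, 265, 878, _, 500]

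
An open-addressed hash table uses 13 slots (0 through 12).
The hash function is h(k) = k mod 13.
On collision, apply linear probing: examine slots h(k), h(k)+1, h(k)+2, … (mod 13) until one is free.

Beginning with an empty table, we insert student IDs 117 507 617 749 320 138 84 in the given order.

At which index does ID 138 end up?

10

117: h=0 → slot 0
507: h=0, probe 0,1 → slot 1
617: h=6 → slot 6
749: h=8 → slot 8
320: h=8, probe 8,9 → slot 9
138: h=8, probe 8,9,10 → slot 10
84: h=6, probe 6,7 → slot 7
Table: [117, 507, ∅, ∅, ∅, ∅, 617, 84, 749, 320, 138, ∅, ∅]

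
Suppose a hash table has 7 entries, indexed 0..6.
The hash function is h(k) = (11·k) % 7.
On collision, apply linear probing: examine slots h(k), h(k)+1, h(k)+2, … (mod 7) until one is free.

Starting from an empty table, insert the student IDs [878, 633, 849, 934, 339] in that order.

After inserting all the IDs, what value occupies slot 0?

878 hashes to 5; slot 5 is free → place at 5.
633 hashes to 5; 5 taken → place at 6.
849 hashes to 1; slot 1 is free → place at 1.
934 hashes to 5; 5,6 taken → place at 0.
339 hashes to 5; 5,6,0,1 taken → place at 2.
Table: [934, 849, 339, -, -, 878, 633]

934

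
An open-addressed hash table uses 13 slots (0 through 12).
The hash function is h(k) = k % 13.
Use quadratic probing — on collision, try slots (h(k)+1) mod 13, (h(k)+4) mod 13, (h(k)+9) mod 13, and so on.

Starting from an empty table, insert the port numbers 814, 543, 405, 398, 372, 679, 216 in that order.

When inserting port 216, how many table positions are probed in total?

814: h=8 -> slot 8
543: h=10 -> slot 10
405: h=2 -> slot 2
398: h=8, probe 8,9 -> slot 9
372: h=8, probe 8,9,12 -> slot 12
679: h=3 -> slot 3
216: h=8, probe 8,9,12,4 -> slot 4
Table: [—, —, 405, 679, 216, —, —, —, 814, 398, 543, —, 372]

4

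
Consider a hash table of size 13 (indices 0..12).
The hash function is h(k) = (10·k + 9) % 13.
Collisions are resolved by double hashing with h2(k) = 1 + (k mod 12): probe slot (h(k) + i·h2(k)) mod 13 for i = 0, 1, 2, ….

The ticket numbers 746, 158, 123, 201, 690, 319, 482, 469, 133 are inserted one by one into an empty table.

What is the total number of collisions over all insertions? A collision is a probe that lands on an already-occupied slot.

5

746: h=7 -> slot 7
158: h=3 -> slot 3
123: h=4 -> slot 4
201: h=4, h2=10, probe 4,1 -> slot 1
690: h=6 -> slot 6
319: h=1, h2=8, probe 1,9 -> slot 9
482: h=6, h2=3, probe 6,9,12 -> slot 12
469: h=6, h2=2, probe 6,8 -> slot 8
133: h=0 -> slot 0
Table: [133, 201, ∅, 158, 123, ∅, 690, 746, 469, 319, ∅, ∅, 482]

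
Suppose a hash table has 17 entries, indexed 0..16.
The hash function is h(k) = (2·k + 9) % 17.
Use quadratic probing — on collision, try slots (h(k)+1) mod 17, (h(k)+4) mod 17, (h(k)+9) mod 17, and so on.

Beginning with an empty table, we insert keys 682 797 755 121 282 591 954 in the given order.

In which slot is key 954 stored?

682 hashes to 13; slot 13 is free -> place at 13.
797 hashes to 5; slot 5 is free -> place at 5.
755 hashes to 6; slot 6 is free -> place at 6.
121 hashes to 13; 13 taken -> place at 14.
282 hashes to 12; slot 12 is free -> place at 12.
591 hashes to 1; slot 1 is free -> place at 1.
954 hashes to 13; 13,14 taken -> place at 0.
Table: [954, 591, ., ., ., 797, 755, ., ., ., ., ., 282, 682, 121, ., .]

0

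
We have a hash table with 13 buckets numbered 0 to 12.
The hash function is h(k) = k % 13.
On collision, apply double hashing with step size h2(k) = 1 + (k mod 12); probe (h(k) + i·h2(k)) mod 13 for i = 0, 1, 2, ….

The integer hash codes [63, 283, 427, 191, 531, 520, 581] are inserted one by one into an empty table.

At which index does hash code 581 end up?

8

63: h=11 → slot 11
283: h=10 → slot 10
427: h=11, h2=8, probe 11,6 → slot 6
191: h=9 → slot 9
531: h=11, h2=4, probe 11,2 → slot 2
520: h=0 → slot 0
581: h=9, h2=6, probe 9,2,8 → slot 8
Table: [520, ∅, 531, ∅, ∅, ∅, 427, ∅, 581, 191, 283, 63, ∅]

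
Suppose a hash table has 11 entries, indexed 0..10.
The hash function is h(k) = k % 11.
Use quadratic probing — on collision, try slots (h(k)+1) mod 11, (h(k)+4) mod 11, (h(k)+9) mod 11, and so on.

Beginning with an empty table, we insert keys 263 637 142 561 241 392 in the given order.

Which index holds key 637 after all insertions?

Insert 263: h=10, slot 10 empty -> index 10.
Insert 637: h=10, slot 10 occupied -> index 0.
Insert 142: h=10, slots 10,0 occupied -> index 3.
Insert 561: h=0, slot 0 occupied -> index 1.
Insert 241: h=10, slots 10,0,3 occupied -> index 8.
Insert 392: h=7, slot 7 empty -> index 7.
Table: [637, 561, -, 142, -, -, -, 392, 241, -, 263]

0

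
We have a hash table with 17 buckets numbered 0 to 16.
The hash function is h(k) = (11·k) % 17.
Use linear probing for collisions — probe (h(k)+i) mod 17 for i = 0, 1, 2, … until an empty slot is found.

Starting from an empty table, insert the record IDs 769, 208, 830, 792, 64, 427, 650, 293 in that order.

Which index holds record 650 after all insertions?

769: h=10 → slot 10
208: h=10, probe 10,11 → slot 11
830: h=1 → slot 1
792: h=8 → slot 8
64: h=7 → slot 7
427: h=5 → slot 5
650: h=10, probe 10,11,12 → slot 12
293: h=10, probe 10,11,12,13 → slot 13
Table: [—, 830, —, —, —, 427, —, 64, 792, —, 769, 208, 650, 293, —, —, —]

12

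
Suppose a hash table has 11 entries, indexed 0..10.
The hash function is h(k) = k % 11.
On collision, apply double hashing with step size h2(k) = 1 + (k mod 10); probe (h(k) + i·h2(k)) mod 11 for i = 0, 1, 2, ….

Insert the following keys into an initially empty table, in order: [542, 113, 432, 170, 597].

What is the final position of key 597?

542 hashes to 3; slot 3 is free -> place at 3.
113 hashes to 3, h2=4; 3 taken -> place at 7.
432 hashes to 3, h2=3; 3 taken -> place at 6.
170 hashes to 5; slot 5 is free -> place at 5.
597 hashes to 3, h2=8; 3 taken -> place at 0.
Table: [597, -, -, 542, -, 170, 432, 113, -, -, -]

0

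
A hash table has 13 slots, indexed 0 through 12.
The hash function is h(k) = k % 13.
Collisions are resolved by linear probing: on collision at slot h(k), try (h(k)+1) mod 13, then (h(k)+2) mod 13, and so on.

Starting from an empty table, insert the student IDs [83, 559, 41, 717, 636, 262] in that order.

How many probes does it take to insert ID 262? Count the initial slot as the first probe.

3

83: h=5 -> slot 5
559: h=0 -> slot 0
41: h=2 -> slot 2
717: h=2, probe 2,3 -> slot 3
636: h=12 -> slot 12
262: h=2, probe 2,3,4 -> slot 4
Table: [559, ∅, 41, 717, 262, 83, ∅, ∅, ∅, ∅, ∅, ∅, 636]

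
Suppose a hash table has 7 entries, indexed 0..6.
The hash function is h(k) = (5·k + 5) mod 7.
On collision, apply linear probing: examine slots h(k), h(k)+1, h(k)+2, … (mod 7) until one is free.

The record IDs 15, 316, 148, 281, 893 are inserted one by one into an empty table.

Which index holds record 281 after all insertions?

6

Insert 15: h=3, slot 3 empty → index 3.
Insert 316: h=3, slot 3 occupied → index 4.
Insert 148: h=3, slots 3,4 occupied → index 5.
Insert 281: h=3, slots 3,4,5 occupied → index 6.
Insert 893: h=4, slots 4,5,6 occupied → index 0.
Table: [893, ., ., 15, 316, 148, 281]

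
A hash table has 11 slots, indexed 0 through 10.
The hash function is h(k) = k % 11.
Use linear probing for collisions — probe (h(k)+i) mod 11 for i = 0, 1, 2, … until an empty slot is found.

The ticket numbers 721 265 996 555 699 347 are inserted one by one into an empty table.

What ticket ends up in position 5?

555

Insert 721: h=6, slot 6 empty → index 6.
Insert 265: h=1, slot 1 empty → index 1.
Insert 996: h=6, slot 6 occupied → index 7.
Insert 555: h=5, slot 5 empty → index 5.
Insert 699: h=6, slots 6,7 occupied → index 8.
Insert 347: h=6, slots 6,7,8 occupied → index 9.
Table: [., 265, ., ., ., 555, 721, 996, 699, 347, .]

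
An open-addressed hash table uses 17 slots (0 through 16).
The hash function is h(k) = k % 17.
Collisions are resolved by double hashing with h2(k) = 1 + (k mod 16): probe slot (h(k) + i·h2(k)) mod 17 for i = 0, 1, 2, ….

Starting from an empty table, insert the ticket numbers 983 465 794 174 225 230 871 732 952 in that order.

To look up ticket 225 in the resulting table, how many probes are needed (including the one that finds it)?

983 hashes to 14; slot 14 is free -> place at 14.
465 hashes to 6; slot 6 is free -> place at 6.
794 hashes to 12; slot 12 is free -> place at 12.
174 hashes to 4; slot 4 is free -> place at 4.
225 hashes to 4, h2=2; 4,6 taken -> place at 8.
230 hashes to 9; slot 9 is free -> place at 9.
871 hashes to 4, h2=8; 4,12 taken -> place at 3.
732 hashes to 1; slot 1 is free -> place at 1.
952 hashes to 0; slot 0 is free -> place at 0.
Table: [952, 732, _, 871, 174, _, 465, _, 225, 230, _, _, 794, _, 983, _, _]
Lookup 225: h=4, h2=2, probe 4,6,8 → found at 8.

3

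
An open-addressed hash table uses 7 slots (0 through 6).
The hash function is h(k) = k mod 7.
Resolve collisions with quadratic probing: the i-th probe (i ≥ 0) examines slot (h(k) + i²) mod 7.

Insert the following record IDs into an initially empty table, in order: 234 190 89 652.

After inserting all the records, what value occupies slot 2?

652

234: h=3 -> slot 3
190: h=1 -> slot 1
89: h=5 -> slot 5
652: h=1, probe 1,2 -> slot 2
Table: [—, 190, 652, 234, —, 89, —]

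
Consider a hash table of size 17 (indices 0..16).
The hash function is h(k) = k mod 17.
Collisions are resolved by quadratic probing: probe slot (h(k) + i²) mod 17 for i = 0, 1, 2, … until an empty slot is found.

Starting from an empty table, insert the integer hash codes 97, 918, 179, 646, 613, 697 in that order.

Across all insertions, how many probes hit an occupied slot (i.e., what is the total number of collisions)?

4

97: h=12 => slot 12
918: h=0 => slot 0
179: h=9 => slot 9
646: h=0, probe 0,1 => slot 1
613: h=1, probe 1,2 => slot 2
697: h=0, probe 0,1,4 => slot 4
Table: [918, 646, 613, _, 697, _, _, _, _, 179, _, _, 97, _, _, _, _]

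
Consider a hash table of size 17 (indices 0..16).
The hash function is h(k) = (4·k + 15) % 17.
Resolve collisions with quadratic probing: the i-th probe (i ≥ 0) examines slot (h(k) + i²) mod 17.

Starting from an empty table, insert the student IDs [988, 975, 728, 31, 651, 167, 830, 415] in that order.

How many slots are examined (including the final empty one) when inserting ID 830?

Insert 988: h=6, slot 6 empty → index 6.
Insert 975: h=5, slot 5 empty → index 5.
Insert 728: h=3, slot 3 empty → index 3.
Insert 31: h=3, slot 3 occupied → index 4.
Insert 651: h=1, slot 1 empty → index 1.
Insert 167: h=3, slots 3,4 occupied → index 7.
Insert 830: h=3, slots 3,4,7 occupied → index 12.
Insert 415: h=9, slot 9 empty → index 9.
Table: [∅, 651, ∅, 728, 31, 975, 988, 167, ∅, 415, ∅, ∅, 830, ∅, ∅, ∅, ∅]

4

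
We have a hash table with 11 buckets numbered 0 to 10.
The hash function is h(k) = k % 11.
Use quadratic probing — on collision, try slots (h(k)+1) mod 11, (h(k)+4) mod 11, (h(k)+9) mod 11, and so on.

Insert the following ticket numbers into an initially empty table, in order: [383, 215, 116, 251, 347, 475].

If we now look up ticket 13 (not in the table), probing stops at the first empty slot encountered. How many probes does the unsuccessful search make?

383 hashes to 9; slot 9 is free → place at 9.
215 hashes to 6; slot 6 is free → place at 6.
116 hashes to 6; 6 taken → place at 7.
251 hashes to 9; 9 taken → place at 10.
347 hashes to 6; 6,7,10 taken → place at 4.
475 hashes to 2; slot 2 is free → place at 2.
Table: [-, -, 475, -, 347, -, 215, 116, -, 383, 251]
Lookup 13: h=2, probe 2,3 → slot 3 empty, not found.

2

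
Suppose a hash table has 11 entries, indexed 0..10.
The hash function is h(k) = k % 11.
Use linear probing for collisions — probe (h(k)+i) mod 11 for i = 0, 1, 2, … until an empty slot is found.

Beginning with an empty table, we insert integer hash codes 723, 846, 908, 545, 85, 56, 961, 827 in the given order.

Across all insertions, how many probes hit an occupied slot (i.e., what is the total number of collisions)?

723: h=8 -> slot 8
846: h=10 -> slot 10
908: h=6 -> slot 6
545: h=6, probe 6,7 -> slot 7
85: h=8, probe 8,9 -> slot 9
56: h=1 -> slot 1
961: h=4 -> slot 4
827: h=2 -> slot 2
Table: [—, 56, 827, —, 961, —, 908, 545, 723, 85, 846]

2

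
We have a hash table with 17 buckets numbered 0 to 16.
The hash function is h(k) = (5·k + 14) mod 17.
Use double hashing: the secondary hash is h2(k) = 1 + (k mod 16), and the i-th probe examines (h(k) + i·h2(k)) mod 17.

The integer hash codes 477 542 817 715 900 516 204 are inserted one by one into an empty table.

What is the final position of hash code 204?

15

477: h=2 => slot 2
542: h=4 => slot 4
817: h=2, h2=2, probe 2,4,6 => slot 6
715: h=2, h2=12, probe 2,14 => slot 14
900: h=9 => slot 9
516: h=10 => slot 10
204: h=14, h2=13, probe 14,10,6,2,15 => slot 15
Table: [∅, ∅, 477, ∅, 542, ∅, 817, ∅, ∅, 900, 516, ∅, ∅, ∅, 715, 204, ∅]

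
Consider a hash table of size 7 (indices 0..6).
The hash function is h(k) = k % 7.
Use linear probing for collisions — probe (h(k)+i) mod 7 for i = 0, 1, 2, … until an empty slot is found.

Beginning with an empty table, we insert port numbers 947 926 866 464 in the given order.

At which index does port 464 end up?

947 hashes to 2; slot 2 is free -> place at 2.
926 hashes to 2; 2 taken -> place at 3.
866 hashes to 5; slot 5 is free -> place at 5.
464 hashes to 2; 2,3 taken -> place at 4.
Table: [_, _, 947, 926, 464, 866, _]

4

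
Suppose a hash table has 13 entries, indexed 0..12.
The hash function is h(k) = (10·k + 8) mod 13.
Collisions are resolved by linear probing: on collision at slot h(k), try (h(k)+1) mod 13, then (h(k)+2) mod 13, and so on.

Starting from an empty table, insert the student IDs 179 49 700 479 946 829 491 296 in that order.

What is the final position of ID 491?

179: h=4 → slot 4
49: h=4, probe 4,5 → slot 5
700: h=1 → slot 1
479: h=1, probe 1,2 → slot 2
946: h=4, probe 4,5,6 → slot 6
829: h=4, probe 4,5,6,7 → slot 7
491: h=4, probe 4,5,6,7,8 → slot 8
296: h=4, probe 4,5,6,7,8,9 → slot 9
Table: [_, 700, 479, _, 179, 49, 946, 829, 491, 296, _, _, _]

8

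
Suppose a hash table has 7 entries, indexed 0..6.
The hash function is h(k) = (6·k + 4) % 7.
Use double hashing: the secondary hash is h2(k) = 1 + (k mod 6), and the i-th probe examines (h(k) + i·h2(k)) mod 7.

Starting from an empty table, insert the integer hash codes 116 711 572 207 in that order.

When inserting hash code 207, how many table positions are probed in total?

3

Insert 116: h=0, slot 0 empty → index 0.
Insert 711: h=0, h2=4, slot 0 occupied → index 4.
Insert 572: h=6, slot 6 empty → index 6.
Insert 207: h=0, h2=4, slots 0,4 occupied → index 1.
Table: [116, 207, —, —, 711, —, 572]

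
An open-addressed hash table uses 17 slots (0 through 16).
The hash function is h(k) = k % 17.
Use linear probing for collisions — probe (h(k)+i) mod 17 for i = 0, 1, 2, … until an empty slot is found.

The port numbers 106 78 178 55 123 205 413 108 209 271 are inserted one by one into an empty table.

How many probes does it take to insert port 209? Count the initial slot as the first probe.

7

Insert 106: h=4, slot 4 empty → index 4.
Insert 78: h=10, slot 10 empty → index 10.
Insert 178: h=8, slot 8 empty → index 8.
Insert 55: h=4, slot 4 occupied → index 5.
Insert 123: h=4, slots 4,5 occupied → index 6.
Insert 205: h=1, slot 1 empty → index 1.
Insert 413: h=5, slots 5,6 occupied → index 7.
Insert 108: h=6, slots 6,7,8 occupied → index 9.
Insert 209: h=5, slots 5,6,7,8,9,10 occupied → index 11.
Insert 271: h=16, slot 16 empty → index 16.
Table: [-, 205, -, -, 106, 55, 123, 413, 178, 108, 78, 209, -, -, -, -, 271]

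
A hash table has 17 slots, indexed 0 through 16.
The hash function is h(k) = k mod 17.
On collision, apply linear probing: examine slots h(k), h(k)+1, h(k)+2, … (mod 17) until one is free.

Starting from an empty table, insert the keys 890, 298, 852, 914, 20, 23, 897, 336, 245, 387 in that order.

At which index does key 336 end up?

Insert 890: h=6, slot 6 empty -> index 6.
Insert 298: h=9, slot 9 empty -> index 9.
Insert 852: h=2, slot 2 empty -> index 2.
Insert 914: h=13, slot 13 empty -> index 13.
Insert 20: h=3, slot 3 empty -> index 3.
Insert 23: h=6, slot 6 occupied -> index 7.
Insert 897: h=13, slot 13 occupied -> index 14.
Insert 336: h=13, slots 13,14 occupied -> index 15.
Insert 245: h=7, slot 7 occupied -> index 8.
Insert 387: h=13, slots 13,14,15 occupied -> index 16.
Table: [_, _, 852, 20, _, _, 890, 23, 245, 298, _, _, _, 914, 897, 336, 387]

15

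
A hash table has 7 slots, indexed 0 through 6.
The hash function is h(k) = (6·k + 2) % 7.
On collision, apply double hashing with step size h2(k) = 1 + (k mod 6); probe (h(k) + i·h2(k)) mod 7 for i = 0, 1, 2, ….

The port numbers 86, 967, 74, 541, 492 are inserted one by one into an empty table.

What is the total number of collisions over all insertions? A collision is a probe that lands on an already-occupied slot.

86 hashes to 0; slot 0 is free => place at 0.
967 hashes to 1; slot 1 is free => place at 1.
74 hashes to 5; slot 5 is free => place at 5.
541 hashes to 0, h2=2; 0 taken => place at 2.
492 hashes to 0, h2=1; 0,1,2 taken => place at 3.
Table: [86, 967, 541, 492, -, 74, -]

4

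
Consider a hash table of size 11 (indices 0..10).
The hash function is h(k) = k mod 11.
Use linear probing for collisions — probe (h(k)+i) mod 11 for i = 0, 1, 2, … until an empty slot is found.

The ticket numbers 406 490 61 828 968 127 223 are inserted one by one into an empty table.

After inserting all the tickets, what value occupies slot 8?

406 hashes to 10; slot 10 is free => place at 10.
490 hashes to 6; slot 6 is free => place at 6.
61 hashes to 6; 6 taken => place at 7.
828 hashes to 3; slot 3 is free => place at 3.
968 hashes to 0; slot 0 is free => place at 0.
127 hashes to 6; 6,7 taken => place at 8.
223 hashes to 3; 3 taken => place at 4.
Table: [968, -, -, 828, 223, -, 490, 61, 127, -, 406]

127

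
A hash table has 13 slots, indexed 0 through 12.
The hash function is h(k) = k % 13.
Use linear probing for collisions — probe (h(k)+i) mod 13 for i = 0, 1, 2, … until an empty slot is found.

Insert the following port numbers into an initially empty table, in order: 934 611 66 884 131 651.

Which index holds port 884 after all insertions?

2

934 hashes to 11; slot 11 is free => place at 11.
611 hashes to 0; slot 0 is free => place at 0.
66 hashes to 1; slot 1 is free => place at 1.
884 hashes to 0; 0,1 taken => place at 2.
131 hashes to 1; 1,2 taken => place at 3.
651 hashes to 1; 1,2,3 taken => place at 4.
Table: [611, 66, 884, 131, 651, -, -, -, -, -, -, 934, -]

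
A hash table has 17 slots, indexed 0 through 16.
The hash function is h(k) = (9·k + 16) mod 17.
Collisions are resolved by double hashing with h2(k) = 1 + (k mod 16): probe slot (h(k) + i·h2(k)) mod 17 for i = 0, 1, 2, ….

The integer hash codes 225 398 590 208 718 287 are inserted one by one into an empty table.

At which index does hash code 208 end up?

2

Insert 225: h=1, slot 1 empty => index 1.
Insert 398: h=11, slot 11 empty => index 11.
Insert 590: h=5, slot 5 empty => index 5.
Insert 208: h=1, h2=1, slot 1 occupied => index 2.
Insert 718: h=1, h2=15, slot 1 occupied => index 16.
Insert 287: h=15, slot 15 empty => index 15.
Table: [-, 225, 208, -, -, 590, -, -, -, -, -, 398, -, -, -, 287, 718]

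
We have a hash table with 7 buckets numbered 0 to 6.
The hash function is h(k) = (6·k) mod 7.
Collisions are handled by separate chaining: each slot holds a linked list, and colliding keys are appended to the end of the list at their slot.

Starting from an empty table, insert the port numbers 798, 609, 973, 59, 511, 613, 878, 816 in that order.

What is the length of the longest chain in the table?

4

798 -> bucket 0
609 -> bucket 0 (collision)
973 -> bucket 0 (collision)
59 -> bucket 4
511 -> bucket 0 (collision)
613 -> bucket 3
878 -> bucket 4 (collision)
816 -> bucket 3 (collision)
Final buckets:
0: 798 -> 609 -> 973 -> 511
1: .
2: .
3: 613 -> 816
4: 59 -> 878
5: .
6: .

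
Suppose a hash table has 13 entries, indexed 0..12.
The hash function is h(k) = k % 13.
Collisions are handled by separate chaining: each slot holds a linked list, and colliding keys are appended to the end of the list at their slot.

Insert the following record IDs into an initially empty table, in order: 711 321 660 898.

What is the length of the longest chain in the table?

2

711 -> bucket 9
321 -> bucket 9 (collision)
660 -> bucket 10
898 -> bucket 1
Final buckets:
0: ∅
1: 898
2: ∅
3: ∅
4: ∅
5: ∅
6: ∅
7: ∅
8: ∅
9: 711 -> 321
10: 660
11: ∅
12: ∅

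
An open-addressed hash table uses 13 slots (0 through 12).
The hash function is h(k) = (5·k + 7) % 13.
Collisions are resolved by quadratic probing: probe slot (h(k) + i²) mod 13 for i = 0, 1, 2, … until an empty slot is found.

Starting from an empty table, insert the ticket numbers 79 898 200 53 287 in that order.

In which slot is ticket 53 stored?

3

79 hashes to 12; slot 12 is free => place at 12.
898 hashes to 12; 12 taken => place at 0.
200 hashes to 6; slot 6 is free => place at 6.
53 hashes to 12; 12,0 taken => place at 3.
287 hashes to 12; 12,0,3 taken => place at 8.
Table: [898, ∅, ∅, 53, ∅, ∅, 200, ∅, 287, ∅, ∅, ∅, 79]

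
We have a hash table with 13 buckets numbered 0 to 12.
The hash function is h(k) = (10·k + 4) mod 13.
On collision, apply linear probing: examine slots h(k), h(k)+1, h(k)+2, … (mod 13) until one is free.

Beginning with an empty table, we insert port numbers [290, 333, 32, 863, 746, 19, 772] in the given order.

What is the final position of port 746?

3

290 hashes to 5; slot 5 is free -> place at 5.
333 hashes to 6; slot 6 is free -> place at 6.
32 hashes to 12; slot 12 is free -> place at 12.
863 hashes to 2; slot 2 is free -> place at 2.
746 hashes to 2; 2 taken -> place at 3.
19 hashes to 12; 12 taken -> place at 0.
772 hashes to 2; 2,3 taken -> place at 4.
Table: [19, ., 863, 746, 772, 290, 333, ., ., ., ., ., 32]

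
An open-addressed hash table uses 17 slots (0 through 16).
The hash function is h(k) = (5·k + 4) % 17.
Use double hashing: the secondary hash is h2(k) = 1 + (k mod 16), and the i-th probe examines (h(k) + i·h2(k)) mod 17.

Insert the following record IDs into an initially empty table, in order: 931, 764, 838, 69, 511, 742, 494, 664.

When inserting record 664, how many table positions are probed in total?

3

931: h=1 => slot 1
764: h=16 => slot 16
838: h=12 => slot 12
69: h=9 => slot 9
511: h=9, h2=16, probe 9,8 => slot 8
742: h=8, h2=7, probe 8,15 => slot 15
494: h=9, h2=15, probe 9,7 => slot 7
664: h=9, h2=9, probe 9,1,10 => slot 10
Table: [., 931, ., ., ., ., ., 494, 511, 69, 664, ., 838, ., ., 742, 764]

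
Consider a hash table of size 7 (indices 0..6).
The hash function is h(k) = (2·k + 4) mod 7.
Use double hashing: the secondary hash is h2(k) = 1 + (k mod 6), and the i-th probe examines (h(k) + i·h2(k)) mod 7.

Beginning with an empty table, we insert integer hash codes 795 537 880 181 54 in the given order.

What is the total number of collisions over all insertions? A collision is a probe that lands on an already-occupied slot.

3

Insert 795: h=5, slot 5 empty => index 5.
Insert 537: h=0, slot 0 empty => index 0.
Insert 880: h=0, h2=5, slots 0,5 occupied => index 3.
Insert 181: h=2, slot 2 empty => index 2.
Insert 54: h=0, h2=1, slot 0 occupied => index 1.
Table: [537, 54, 181, 880, ∅, 795, ∅]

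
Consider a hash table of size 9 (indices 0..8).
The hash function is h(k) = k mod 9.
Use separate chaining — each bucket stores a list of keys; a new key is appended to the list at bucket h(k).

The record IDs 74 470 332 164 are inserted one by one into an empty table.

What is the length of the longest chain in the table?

3

74 -> bucket 2
470 -> bucket 2 (collision)
332 -> bucket 8
164 -> bucket 2 (collision)
Final buckets:
0: —
1: —
2: 74 -> 470 -> 164
3: —
4: —
5: —
6: —
7: —
8: 332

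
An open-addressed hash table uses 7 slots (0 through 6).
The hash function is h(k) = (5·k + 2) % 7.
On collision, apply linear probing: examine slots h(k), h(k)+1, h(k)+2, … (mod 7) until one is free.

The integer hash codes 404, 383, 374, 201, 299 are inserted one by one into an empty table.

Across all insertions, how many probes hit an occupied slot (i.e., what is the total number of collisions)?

404: h=6 => slot 6
383: h=6, probe 6,0 => slot 0
374: h=3 => slot 3
201: h=6, probe 6,0,1 => slot 1
299: h=6, probe 6,0,1,2 => slot 2
Table: [383, 201, 299, 374, ., ., 404]

6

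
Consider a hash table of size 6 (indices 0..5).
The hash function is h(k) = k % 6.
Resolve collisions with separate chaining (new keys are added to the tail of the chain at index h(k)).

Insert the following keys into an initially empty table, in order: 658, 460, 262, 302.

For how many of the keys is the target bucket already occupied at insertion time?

2

658 -> bucket 4
460 -> bucket 4 (collision)
262 -> bucket 4 (collision)
302 -> bucket 2
Final buckets:
0: _
1: _
2: 302
3: _
4: 658 -> 460 -> 262
5: _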